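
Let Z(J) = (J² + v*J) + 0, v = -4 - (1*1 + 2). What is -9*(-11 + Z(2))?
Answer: 189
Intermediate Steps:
v = -7 (v = -4 - (1 + 2) = -4 - 1*3 = -4 - 3 = -7)
Z(J) = J² - 7*J (Z(J) = (J² - 7*J) + 0 = J² - 7*J)
-9*(-11 + Z(2)) = -9*(-11 + 2*(-7 + 2)) = -9*(-11 + 2*(-5)) = -9*(-11 - 10) = -9*(-21) = 189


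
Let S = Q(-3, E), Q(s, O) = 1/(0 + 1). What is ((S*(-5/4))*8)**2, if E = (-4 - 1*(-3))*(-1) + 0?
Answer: 100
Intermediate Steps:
E = 1 (E = (-4 + 3)*(-1) + 0 = -1*(-1) + 0 = 1 + 0 = 1)
Q(s, O) = 1 (Q(s, O) = 1/1 = 1)
S = 1
((S*(-5/4))*8)**2 = ((1*(-5/4))*8)**2 = (-5/4*8)**2 = (-10)**2 = 100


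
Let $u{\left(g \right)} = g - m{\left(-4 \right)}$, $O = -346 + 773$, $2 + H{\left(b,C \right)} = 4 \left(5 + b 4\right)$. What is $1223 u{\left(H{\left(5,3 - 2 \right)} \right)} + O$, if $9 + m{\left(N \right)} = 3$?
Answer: $127619$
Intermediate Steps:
$m{\left(N \right)} = -6$ ($m{\left(N \right)} = -9 + 3 = -6$)
$H{\left(b,C \right)} = 18 + 16 b$ ($H{\left(b,C \right)} = -2 + 4 \left(5 + b 4\right) = -2 + 4 \left(5 + 4 b\right) = -2 + \left(20 + 16 b\right) = 18 + 16 b$)
$O = 427$
$u{\left(g \right)} = 6 + g$ ($u{\left(g \right)} = g - -6 = g + 6 = 6 + g$)
$1223 u{\left(H{\left(5,3 - 2 \right)} \right)} + O = 1223 \left(6 + \left(18 + 16 \cdot 5\right)\right) + 427 = 1223 \left(6 + \left(18 + 80\right)\right) + 427 = 1223 \left(6 + 98\right) + 427 = 1223 \cdot 104 + 427 = 127192 + 427 = 127619$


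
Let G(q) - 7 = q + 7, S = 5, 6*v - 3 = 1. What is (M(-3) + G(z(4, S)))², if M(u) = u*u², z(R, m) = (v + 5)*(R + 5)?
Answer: 1444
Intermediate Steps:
v = ⅔ (v = ½ + (⅙)*1 = ½ + ⅙ = ⅔ ≈ 0.66667)
z(R, m) = 85/3 + 17*R/3 (z(R, m) = (⅔ + 5)*(R + 5) = 17*(5 + R)/3 = 85/3 + 17*R/3)
M(u) = u³
G(q) = 14 + q (G(q) = 7 + (q + 7) = 7 + (7 + q) = 14 + q)
(M(-3) + G(z(4, S)))² = ((-3)³ + (14 + (85/3 + (17/3)*4)))² = (-27 + (14 + (85/3 + 68/3)))² = (-27 + (14 + 51))² = (-27 + 65)² = 38² = 1444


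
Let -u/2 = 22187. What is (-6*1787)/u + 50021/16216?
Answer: 1196749903/359784392 ≈ 3.3263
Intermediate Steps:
u = -44374 (u = -2*22187 = -44374)
(-6*1787)/u + 50021/16216 = -6*1787/(-44374) + 50021/16216 = -10722*(-1/44374) + 50021*(1/16216) = 5361/22187 + 50021/16216 = 1196749903/359784392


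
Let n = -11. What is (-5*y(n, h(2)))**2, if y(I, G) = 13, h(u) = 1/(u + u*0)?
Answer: 4225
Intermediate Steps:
h(u) = 1/u (h(u) = 1/(u + 0) = 1/u)
(-5*y(n, h(2)))**2 = (-5*13)**2 = (-65)**2 = 4225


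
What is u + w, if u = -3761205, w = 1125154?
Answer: -2636051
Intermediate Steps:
u + w = -3761205 + 1125154 = -2636051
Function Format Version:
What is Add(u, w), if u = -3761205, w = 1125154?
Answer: -2636051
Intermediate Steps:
Add(u, w) = Add(-3761205, 1125154) = -2636051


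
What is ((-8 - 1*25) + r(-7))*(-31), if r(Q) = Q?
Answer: 1240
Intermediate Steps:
((-8 - 1*25) + r(-7))*(-31) = ((-8 - 1*25) - 7)*(-31) = ((-8 - 25) - 7)*(-31) = (-33 - 7)*(-31) = -40*(-31) = 1240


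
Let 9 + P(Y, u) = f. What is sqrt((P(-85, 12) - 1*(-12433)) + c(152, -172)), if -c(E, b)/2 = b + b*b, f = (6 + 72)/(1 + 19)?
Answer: I*sqrt(4639610)/10 ≈ 215.4*I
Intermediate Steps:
f = 39/10 (f = 78/20 = 78*(1/20) = 39/10 ≈ 3.9000)
P(Y, u) = -51/10 (P(Y, u) = -9 + 39/10 = -51/10)
c(E, b) = -2*b - 2*b**2 (c(E, b) = -2*(b + b*b) = -2*(b + b**2) = -2*b - 2*b**2)
sqrt((P(-85, 12) - 1*(-12433)) + c(152, -172)) = sqrt((-51/10 - 1*(-12433)) - 2*(-172)*(1 - 172)) = sqrt((-51/10 + 12433) - 2*(-172)*(-171)) = sqrt(124279/10 - 58824) = sqrt(-463961/10) = I*sqrt(4639610)/10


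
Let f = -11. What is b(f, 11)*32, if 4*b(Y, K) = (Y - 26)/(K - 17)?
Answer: 148/3 ≈ 49.333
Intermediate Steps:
b(Y, K) = (-26 + Y)/(4*(-17 + K)) (b(Y, K) = ((Y - 26)/(K - 17))/4 = ((-26 + Y)/(-17 + K))/4 = (-26 + Y)/(4*(-17 + K)))
b(f, 11)*32 = ((-26 - 11)/(4*(-17 + 11)))*32 = ((¼)*(-37)/(-6))*32 = ((¼)*(-⅙)*(-37))*32 = (37/24)*32 = 148/3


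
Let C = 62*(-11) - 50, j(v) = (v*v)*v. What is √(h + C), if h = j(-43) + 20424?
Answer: I*√59815 ≈ 244.57*I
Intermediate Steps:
j(v) = v³ (j(v) = v²*v = v³)
C = -732 (C = -682 - 50 = -732)
h = -59083 (h = (-43)³ + 20424 = -79507 + 20424 = -59083)
√(h + C) = √(-59083 - 732) = √(-59815) = I*√59815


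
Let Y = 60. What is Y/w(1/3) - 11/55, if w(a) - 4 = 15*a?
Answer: 97/15 ≈ 6.4667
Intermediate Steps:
w(a) = 4 + 15*a
Y/w(1/3) - 11/55 = 60/(4 + 15/3) - 11/55 = 60/(4 + 15*(1/3)) - 11*1/55 = 60/(4 + 5) - 1/5 = 60/9 - 1/5 = 60*(1/9) - 1/5 = 20/3 - 1/5 = 97/15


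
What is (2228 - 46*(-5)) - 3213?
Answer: -755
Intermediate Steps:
(2228 - 46*(-5)) - 3213 = (2228 + 230) - 3213 = 2458 - 3213 = -755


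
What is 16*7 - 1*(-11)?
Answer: 123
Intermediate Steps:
16*7 - 1*(-11) = 112 + 11 = 123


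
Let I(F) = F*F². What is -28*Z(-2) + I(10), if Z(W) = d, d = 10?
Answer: 720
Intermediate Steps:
Z(W) = 10
I(F) = F³
-28*Z(-2) + I(10) = -28*10 + 10³ = -280 + 1000 = 720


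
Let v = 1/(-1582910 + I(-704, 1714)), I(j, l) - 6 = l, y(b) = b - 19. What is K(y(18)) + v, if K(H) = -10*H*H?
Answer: -15811901/1581190 ≈ -10.000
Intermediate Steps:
y(b) = -19 + b
K(H) = -10*H**2
I(j, l) = 6 + l
v = -1/1581190 (v = 1/(-1582910 + (6 + 1714)) = 1/(-1582910 + 1720) = 1/(-1581190) = -1/1581190 ≈ -6.3244e-7)
K(y(18)) + v = -10*(-19 + 18)**2 - 1/1581190 = -10*(-1)**2 - 1/1581190 = -10*1 - 1/1581190 = -10 - 1/1581190 = -15811901/1581190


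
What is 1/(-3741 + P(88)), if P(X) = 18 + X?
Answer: -1/3635 ≈ -0.00027510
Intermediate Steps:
1/(-3741 + P(88)) = 1/(-3741 + (18 + 88)) = 1/(-3741 + 106) = 1/(-3635) = -1/3635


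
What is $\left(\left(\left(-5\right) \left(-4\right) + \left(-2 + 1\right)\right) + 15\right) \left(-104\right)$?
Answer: $-3536$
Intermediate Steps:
$\left(\left(\left(-5\right) \left(-4\right) + \left(-2 + 1\right)\right) + 15\right) \left(-104\right) = \left(\left(20 - 1\right) + 15\right) \left(-104\right) = \left(19 + 15\right) \left(-104\right) = 34 \left(-104\right) = -3536$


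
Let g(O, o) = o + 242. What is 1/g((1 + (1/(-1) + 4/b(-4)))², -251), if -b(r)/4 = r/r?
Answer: -⅑ ≈ -0.11111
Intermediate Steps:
b(r) = -4 (b(r) = -4*r/r = -4*1 = -4)
g(O, o) = 242 + o
1/g((1 + (1/(-1) + 4/b(-4)))², -251) = 1/(242 - 251) = 1/(-9) = -⅑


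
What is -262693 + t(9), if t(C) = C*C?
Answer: -262612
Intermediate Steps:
t(C) = C²
-262693 + t(9) = -262693 + 9² = -262693 + 81 = -262612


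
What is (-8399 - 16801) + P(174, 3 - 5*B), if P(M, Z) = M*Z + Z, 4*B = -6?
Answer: -46725/2 ≈ -23363.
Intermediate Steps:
B = -3/2 (B = (¼)*(-6) = -3/2 ≈ -1.5000)
P(M, Z) = Z + M*Z
(-8399 - 16801) + P(174, 3 - 5*B) = (-8399 - 16801) + (3 - 5*(-3/2))*(1 + 174) = -25200 + (3 + 15/2)*175 = -25200 + (21/2)*175 = -25200 + 3675/2 = -46725/2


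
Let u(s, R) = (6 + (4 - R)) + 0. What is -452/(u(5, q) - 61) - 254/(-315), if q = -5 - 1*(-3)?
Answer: 22118/2205 ≈ 10.031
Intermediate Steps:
q = -2 (q = -5 + 3 = -2)
u(s, R) = 10 - R (u(s, R) = (10 - R) + 0 = 10 - R)
-452/(u(5, q) - 61) - 254/(-315) = -452/((10 - 1*(-2)) - 61) - 254/(-315) = -452/((10 + 2) - 61) - 254*(-1/315) = -452/(12 - 61) + 254/315 = -452/(-49) + 254/315 = -452*(-1/49) + 254/315 = 452/49 + 254/315 = 22118/2205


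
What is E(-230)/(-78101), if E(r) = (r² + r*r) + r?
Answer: -105570/78101 ≈ -1.3517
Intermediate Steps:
E(r) = r + 2*r² (E(r) = (r² + r²) + r = 2*r² + r = r + 2*r²)
E(-230)/(-78101) = -230*(1 + 2*(-230))/(-78101) = -230*(1 - 460)*(-1/78101) = -230*(-459)*(-1/78101) = 105570*(-1/78101) = -105570/78101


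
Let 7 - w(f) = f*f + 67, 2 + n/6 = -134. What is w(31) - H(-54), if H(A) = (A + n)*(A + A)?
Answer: -94981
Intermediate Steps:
n = -816 (n = -12 + 6*(-134) = -12 - 804 = -816)
H(A) = 2*A*(-816 + A) (H(A) = (A - 816)*(A + A) = (-816 + A)*(2*A) = 2*A*(-816 + A))
w(f) = -60 - f² (w(f) = 7 - (f*f + 67) = 7 - (f² + 67) = 7 - (67 + f²) = 7 + (-67 - f²) = -60 - f²)
w(31) - H(-54) = (-60 - 1*31²) - 2*(-54)*(-816 - 54) = (-60 - 1*961) - 2*(-54)*(-870) = (-60 - 961) - 1*93960 = -1021 - 93960 = -94981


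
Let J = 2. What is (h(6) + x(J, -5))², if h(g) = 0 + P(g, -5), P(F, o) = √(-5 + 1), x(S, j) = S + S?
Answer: 12 + 16*I ≈ 12.0 + 16.0*I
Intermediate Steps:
x(S, j) = 2*S
P(F, o) = 2*I (P(F, o) = √(-4) = 2*I)
h(g) = 2*I (h(g) = 0 + 2*I = 2*I)
(h(6) + x(J, -5))² = (2*I + 2*2)² = (2*I + 4)² = (4 + 2*I)²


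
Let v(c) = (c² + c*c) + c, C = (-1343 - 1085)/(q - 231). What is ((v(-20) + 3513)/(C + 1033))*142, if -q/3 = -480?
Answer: 737013654/1246469 ≈ 591.28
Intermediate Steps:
q = 1440 (q = -3*(-480) = 1440)
C = -2428/1209 (C = (-1343 - 1085)/(1440 - 231) = -2428/1209 ≈ -2.0083)
v(c) = c + 2*c² (v(c) = (c² + c²) + c = 2*c² + c = c + 2*c²)
((v(-20) + 3513)/(C + 1033))*142 = ((-20*(1 + 2*(-20)) + 3513)/(-2428/1209 + 1033))*142 = ((-20*(1 - 40) + 3513)/(1246469/1209))*142 = ((-20*(-39) + 3513)*(1209/1246469))*142 = ((780 + 3513)*(1209/1246469))*142 = (4293*(1209/1246469))*142 = (5190237/1246469)*142 = 737013654/1246469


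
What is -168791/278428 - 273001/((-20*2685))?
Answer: 4184190358/934473975 ≈ 4.4776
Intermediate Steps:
-168791/278428 - 273001/((-20*2685)) = -168791*1/278428 - 273001/(-53700) = -168791/278428 - 273001*(-1/53700) = -168791/278428 + 273001/53700 = 4184190358/934473975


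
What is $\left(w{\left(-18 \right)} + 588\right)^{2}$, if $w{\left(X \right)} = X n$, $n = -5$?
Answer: $459684$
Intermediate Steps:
$w{\left(X \right)} = - 5 X$ ($w{\left(X \right)} = X \left(-5\right) = - 5 X$)
$\left(w{\left(-18 \right)} + 588\right)^{2} = \left(\left(-5\right) \left(-18\right) + 588\right)^{2} = \left(90 + 588\right)^{2} = 678^{2} = 459684$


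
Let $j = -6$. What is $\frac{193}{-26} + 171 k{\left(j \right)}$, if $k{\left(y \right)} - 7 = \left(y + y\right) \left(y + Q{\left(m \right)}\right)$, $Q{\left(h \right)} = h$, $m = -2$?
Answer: $\frac{457745}{26} \approx 17606.0$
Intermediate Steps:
$k{\left(y \right)} = 7 + 2 y \left(-2 + y\right)$ ($k{\left(y \right)} = 7 + \left(y + y\right) \left(y - 2\right) = 7 + 2 y \left(-2 + y\right)$)
$\frac{193}{-26} + 171 k{\left(j \right)} = \frac{193}{-26} + 171 \left(7 - -24 + 2 \left(-6\right)^{2}\right) = 193 \left(- \frac{1}{26}\right) + 171 \left(7 + 24 + 2 \cdot 36\right) = - \frac{193}{26} + 171 \left(7 + 24 + 72\right) = - \frac{193}{26} + 171 \cdot 103 = - \frac{193}{26} + 17613 = \frac{457745}{26}$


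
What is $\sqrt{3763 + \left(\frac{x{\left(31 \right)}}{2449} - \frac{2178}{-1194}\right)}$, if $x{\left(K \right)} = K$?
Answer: $\frac{\sqrt{930478811279}}{15721} \approx 61.358$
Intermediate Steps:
$\sqrt{3763 + \left(\frac{x{\left(31 \right)}}{2449} - \frac{2178}{-1194}\right)} = \sqrt{3763 + \left(\frac{31}{2449} - \frac{2178}{-1194}\right)} = \sqrt{3763 + \left(31 \cdot \frac{1}{2449} - - \frac{363}{199}\right)} = \sqrt{3763 + \left(\frac{1}{79} + \frac{363}{199}\right)} = \sqrt{3763 + \frac{28876}{15721}} = \sqrt{\frac{59186999}{15721}} = \frac{\sqrt{930478811279}}{15721}$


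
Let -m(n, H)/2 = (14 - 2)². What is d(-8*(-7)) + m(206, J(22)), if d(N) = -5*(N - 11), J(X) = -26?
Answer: -513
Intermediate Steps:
d(N) = 55 - 5*N (d(N) = -5*(-11 + N) = 55 - 5*N)
m(n, H) = -288 (m(n, H) = -2*(14 - 2)² = -2*12² = -2*144 = -288)
d(-8*(-7)) + m(206, J(22)) = (55 - (-40)*(-7)) - 288 = (55 - 5*56) - 288 = (55 - 280) - 288 = -225 - 288 = -513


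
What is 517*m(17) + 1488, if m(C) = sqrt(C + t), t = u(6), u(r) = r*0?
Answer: 1488 + 517*sqrt(17) ≈ 3619.6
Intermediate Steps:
u(r) = 0
t = 0
m(C) = sqrt(C) (m(C) = sqrt(C + 0) = sqrt(C))
517*m(17) + 1488 = 517*sqrt(17) + 1488 = 1488 + 517*sqrt(17)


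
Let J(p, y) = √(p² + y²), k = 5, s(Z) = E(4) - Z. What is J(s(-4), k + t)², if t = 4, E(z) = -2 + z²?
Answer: 405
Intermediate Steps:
s(Z) = 14 - Z (s(Z) = (-2 + 4²) - Z = (-2 + 16) - Z = 14 - Z)
J(s(-4), k + t)² = (√((14 - 1*(-4))² + (5 + 4)²))² = (√((14 + 4)² + 9²))² = (√(18² + 81))² = (√(324 + 81))² = (√405)² = (9*√5)² = 405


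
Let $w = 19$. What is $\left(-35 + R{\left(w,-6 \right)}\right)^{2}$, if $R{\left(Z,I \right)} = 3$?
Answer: $1024$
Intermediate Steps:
$\left(-35 + R{\left(w,-6 \right)}\right)^{2} = \left(-35 + 3\right)^{2} = \left(-32\right)^{2} = 1024$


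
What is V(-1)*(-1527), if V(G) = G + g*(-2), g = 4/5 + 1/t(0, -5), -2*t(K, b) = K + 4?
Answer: 12216/5 ≈ 2443.2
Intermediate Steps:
t(K, b) = -2 - K/2 (t(K, b) = -(K + 4)/2 = -(4 + K)/2 = -2 - K/2)
g = 3/10 (g = 4/5 + 1/(-2 - ½*0) = 4*(⅕) + 1/(-2 + 0) = ⅘ + 1/(-2) = ⅘ + 1*(-½) = ⅘ - ½ = 3/10 ≈ 0.30000)
V(G) = -⅗ + G (V(G) = G + (3/10)*(-2) = G - ⅗ = -⅗ + G)
V(-1)*(-1527) = (-⅗ - 1)*(-1527) = -8/5*(-1527) = 12216/5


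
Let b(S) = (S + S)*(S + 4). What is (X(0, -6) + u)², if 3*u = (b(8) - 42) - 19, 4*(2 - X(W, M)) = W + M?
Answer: 80089/36 ≈ 2224.7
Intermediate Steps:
b(S) = 2*S*(4 + S) (b(S) = (2*S)*(4 + S) = 2*S*(4 + S))
X(W, M) = 2 - M/4 - W/4 (X(W, M) = 2 - (W + M)/4 = 2 - (M + W)/4 = 2 + (-M/4 - W/4) = 2 - M/4 - W/4)
u = 131/3 (u = ((2*8*(4 + 8) - 42) - 19)/3 = ((2*8*12 - 42) - 19)/3 = ((192 - 42) - 19)/3 = (150 - 19)/3 = (⅓)*131 = 131/3 ≈ 43.667)
(X(0, -6) + u)² = ((2 - ¼*(-6) - ¼*0) + 131/3)² = ((2 + 3/2 + 0) + 131/3)² = (7/2 + 131/3)² = (283/6)² = 80089/36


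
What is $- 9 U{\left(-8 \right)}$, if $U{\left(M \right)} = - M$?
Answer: $-72$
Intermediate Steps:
$- 9 U{\left(-8 \right)} = - 9 \left(\left(-1\right) \left(-8\right)\right) = \left(-9\right) 8 = -72$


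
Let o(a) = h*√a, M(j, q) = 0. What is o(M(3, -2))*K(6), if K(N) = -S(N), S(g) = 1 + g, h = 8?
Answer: 0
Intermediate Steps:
o(a) = 8*√a
K(N) = -1 - N (K(N) = -(1 + N) = -1 - N)
o(M(3, -2))*K(6) = (8*√0)*(-1 - 1*6) = (8*0)*(-1 - 6) = 0*(-7) = 0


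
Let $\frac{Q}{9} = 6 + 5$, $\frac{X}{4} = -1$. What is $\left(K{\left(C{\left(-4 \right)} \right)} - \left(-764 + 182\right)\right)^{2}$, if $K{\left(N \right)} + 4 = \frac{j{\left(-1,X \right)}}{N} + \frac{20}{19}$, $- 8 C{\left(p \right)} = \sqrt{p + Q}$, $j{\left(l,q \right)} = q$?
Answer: $\frac{605239476}{1805} + \frac{704128 \sqrt{95}}{1805} \approx 3.3912 \cdot 10^{5}$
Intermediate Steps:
$X = -4$ ($X = 4 \left(-1\right) = -4$)
$Q = 99$ ($Q = 9 \left(6 + 5\right) = 9 \cdot 11 = 99$)
$C{\left(p \right)} = - \frac{\sqrt{99 + p}}{8}$ ($C{\left(p \right)} = - \frac{\sqrt{p + 99}}{8} = - \frac{\sqrt{99 + p}}{8}$)
$K{\left(N \right)} = - \frac{56}{19} - \frac{4}{N}$ ($K{\left(N \right)} = -4 + \left(- \frac{4}{N} + \frac{20}{19}\right) = -4 + \left(\frac{20}{19} - \frac{4}{N}\right) = - \frac{56}{19} - \frac{4}{N}$)
$\left(K{\left(C{\left(-4 \right)} \right)} - \left(-764 + 182\right)\right)^{2} = \left(\left(- \frac{56}{19} - \frac{4}{\left(- \frac{1}{8}\right) \sqrt{99 - 4}}\right) - \left(-764 + 182\right)\right)^{2} = \left(\left(- \frac{56}{19} - \frac{4}{\left(- \frac{1}{8}\right) \sqrt{95}}\right) - -582\right)^{2} = \left(\left(- \frac{56}{19} - 4 \left(- \frac{8 \sqrt{95}}{95}\right)\right) + 582\right)^{2} = \left(\left(- \frac{56}{19} + \frac{32 \sqrt{95}}{95}\right) + 582\right)^{2} = \left(\frac{11002}{19} + \frac{32 \sqrt{95}}{95}\right)^{2}$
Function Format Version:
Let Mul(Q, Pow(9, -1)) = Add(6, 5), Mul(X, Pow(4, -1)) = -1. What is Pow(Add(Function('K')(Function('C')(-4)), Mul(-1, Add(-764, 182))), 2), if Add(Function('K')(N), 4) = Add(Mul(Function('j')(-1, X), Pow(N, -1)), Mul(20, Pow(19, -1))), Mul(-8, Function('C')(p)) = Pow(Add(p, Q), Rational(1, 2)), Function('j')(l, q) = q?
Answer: Add(Rational(605239476, 1805), Mul(Rational(704128, 1805), Pow(95, Rational(1, 2)))) ≈ 3.3912e+5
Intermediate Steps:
X = -4 (X = Mul(4, -1) = -4)
Q = 99 (Q = Mul(9, Add(6, 5)) = Mul(9, 11) = 99)
Function('C')(p) = Mul(Rational(-1, 8), Pow(Add(99, p), Rational(1, 2))) (Function('C')(p) = Mul(Rational(-1, 8), Pow(Add(p, 99), Rational(1, 2))) = Mul(Rational(-1, 8), Pow(Add(99, p), Rational(1, 2))))
Function('K')(N) = Add(Rational(-56, 19), Mul(-4, Pow(N, -1))) (Function('K')(N) = Add(-4, Add(Mul(-4, Pow(N, -1)), Mul(20, Pow(19, -1)))) = Add(-4, Add(Mul(-4, Pow(N, -1)), Mul(20, Rational(1, 19)))) = Add(-4, Add(Mul(-4, Pow(N, -1)), Rational(20, 19))) = Add(-4, Add(Rational(20, 19), Mul(-4, Pow(N, -1)))) = Add(Rational(-56, 19), Mul(-4, Pow(N, -1))))
Pow(Add(Function('K')(Function('C')(-4)), Mul(-1, Add(-764, 182))), 2) = Pow(Add(Add(Rational(-56, 19), Mul(-4, Pow(Mul(Rational(-1, 8), Pow(Add(99, -4), Rational(1, 2))), -1))), Mul(-1, Add(-764, 182))), 2) = Pow(Add(Add(Rational(-56, 19), Mul(-4, Pow(Mul(Rational(-1, 8), Pow(95, Rational(1, 2))), -1))), Mul(-1, -582)), 2) = Pow(Add(Add(Rational(-56, 19), Mul(-4, Mul(Rational(-8, 95), Pow(95, Rational(1, 2))))), 582), 2) = Pow(Add(Add(Rational(-56, 19), Mul(Rational(32, 95), Pow(95, Rational(1, 2)))), 582), 2) = Pow(Add(Rational(11002, 19), Mul(Rational(32, 95), Pow(95, Rational(1, 2)))), 2)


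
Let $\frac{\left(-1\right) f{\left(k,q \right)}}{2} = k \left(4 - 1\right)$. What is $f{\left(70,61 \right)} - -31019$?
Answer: $30599$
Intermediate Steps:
$f{\left(k,q \right)} = - 6 k$ ($f{\left(k,q \right)} = - 2 k \left(4 - 1\right) = - 2 k 3 = - 2 \cdot 3 k = - 6 k$)
$f{\left(70,61 \right)} - -31019 = \left(-6\right) 70 - -31019 = -420 + 31019 = 30599$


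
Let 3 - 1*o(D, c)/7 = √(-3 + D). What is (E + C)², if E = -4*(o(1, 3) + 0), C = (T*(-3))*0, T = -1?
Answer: 5488 - 4704*I*√2 ≈ 5488.0 - 6652.5*I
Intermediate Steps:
o(D, c) = 21 - 7*√(-3 + D)
C = 0 (C = -1*(-3)*0 = 3*0 = 0)
E = -84 + 28*I*√2 (E = -4*((21 - 7*√(-3 + 1)) + 0) = -4*((21 - 7*I*√2) + 0) = -4*(21 - 7*I*√2) = -84 + 28*I*√2 ≈ -84.0 + 39.598*I)
(E + C)² = ((-84 + 28*I*√2) + 0)² = (-84 + 28*I*√2)²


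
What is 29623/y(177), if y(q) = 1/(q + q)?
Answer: 10486542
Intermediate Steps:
y(q) = 1/(2*q)
29623/y(177) = 29623/(((½)/177)) = 29623/(((½)*(1/177))) = 29623/(1/354) = 29623*354 = 10486542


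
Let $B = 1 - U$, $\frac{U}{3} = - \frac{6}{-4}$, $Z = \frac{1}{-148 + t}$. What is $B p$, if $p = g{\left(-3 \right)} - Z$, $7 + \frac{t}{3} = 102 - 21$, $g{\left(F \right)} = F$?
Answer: $\frac{1561}{148} \approx 10.547$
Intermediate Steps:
$t = 222$ ($t = -21 + 3 \left(102 - 21\right) = -21 + 3 \cdot 81 = -21 + 243 = 222$)
$Z = \frac{1}{74}$ ($Z = \frac{1}{-148 + 222} = \frac{1}{74} \approx 0.013514$)
$U = \frac{9}{2}$ ($U = 3 \left(- \frac{6}{-4}\right) = 3 \left(\left(-6\right) \left(- \frac{1}{4}\right)\right) = 3 \cdot \frac{3}{2} = \frac{9}{2} \approx 4.5$)
$B = - \frac{7}{2}$ ($B = 1 - \frac{9}{2} = - \frac{7}{2} \approx -3.5$)
$p = - \frac{223}{74}$ ($p = -3 - \frac{1}{74} = - \frac{223}{74} \approx -3.0135$)
$B p = \left(- \frac{7}{2}\right) \left(- \frac{223}{74}\right) = \frac{1561}{148}$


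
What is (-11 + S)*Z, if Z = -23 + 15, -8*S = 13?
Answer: 101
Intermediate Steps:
S = -13/8 (S = -⅛*13 = -13/8 ≈ -1.6250)
Z = -8
(-11 + S)*Z = (-11 - 13/8)*(-8) = -101/8*(-8) = 101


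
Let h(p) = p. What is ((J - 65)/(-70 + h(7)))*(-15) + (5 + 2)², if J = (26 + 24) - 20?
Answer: 122/3 ≈ 40.667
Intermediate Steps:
J = 30 (J = 50 - 20 = 30)
((J - 65)/(-70 + h(7)))*(-15) + (5 + 2)² = ((30 - 65)/(-70 + 7))*(-15) + (5 + 2)² = -35/(-63)*(-15) + 7² = -35*(-1/63)*(-15) + 49 = (5/9)*(-15) + 49 = -25/3 + 49 = 122/3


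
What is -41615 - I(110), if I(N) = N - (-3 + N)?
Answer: -41618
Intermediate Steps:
I(N) = 3 (I(N) = N + (3 - N) = 3)
-41615 - I(110) = -41615 - 1*3 = -41615 - 3 = -41618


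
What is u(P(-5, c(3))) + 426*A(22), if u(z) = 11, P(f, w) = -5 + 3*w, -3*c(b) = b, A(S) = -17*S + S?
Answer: -149941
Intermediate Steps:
A(S) = -16*S
c(b) = -b/3
u(P(-5, c(3))) + 426*A(22) = 11 + 426*(-16*22) = 11 + 426*(-352) = 11 - 149952 = -149941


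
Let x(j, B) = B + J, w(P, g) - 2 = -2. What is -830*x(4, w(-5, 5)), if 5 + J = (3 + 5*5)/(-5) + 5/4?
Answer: 15521/2 ≈ 7760.5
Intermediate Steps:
w(P, g) = 0 (w(P, g) = 2 - 2 = 0)
J = -187/20 (J = -5 + ((3 + 5*5)/(-5) + 5/4) = -5 + ((3 + 25)*(-⅕) + 5*(¼)) = -5 + (28*(-⅕) + 5/4) = -5 + (-28/5 + 5/4) = -5 - 87/20 = -187/20 ≈ -9.3500)
x(j, B) = -187/20 + B (x(j, B) = B - 187/20 = -187/20 + B)
-830*x(4, w(-5, 5)) = -830*(-187/20 + 0) = -830*(-187/20) = 15521/2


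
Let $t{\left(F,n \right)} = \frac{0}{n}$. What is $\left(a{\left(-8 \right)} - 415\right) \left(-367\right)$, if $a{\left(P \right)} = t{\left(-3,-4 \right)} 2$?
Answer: $152305$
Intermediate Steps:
$t{\left(F,n \right)} = 0$
$a{\left(P \right)} = 0$ ($a{\left(P \right)} = 0 \cdot 2 = 0$)
$\left(a{\left(-8 \right)} - 415\right) \left(-367\right) = \left(0 - 415\right) \left(-367\right) = \left(-415\right) \left(-367\right) = 152305$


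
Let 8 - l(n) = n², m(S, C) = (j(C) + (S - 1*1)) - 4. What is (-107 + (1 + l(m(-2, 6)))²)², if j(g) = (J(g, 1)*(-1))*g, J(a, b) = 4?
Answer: 821193002809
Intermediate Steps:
j(g) = -4*g (j(g) = (4*(-1))*g = -4*g)
m(S, C) = -5 + S - 4*C (m(S, C) = (-4*C + (S - 1*1)) - 4 = (-4*C + (S - 1)) - 4 = (-4*C + (-1 + S)) - 4 = (-1 + S - 4*C) - 4 = -5 + S - 4*C)
l(n) = 8 - n²
(-107 + (1 + l(m(-2, 6)))²)² = (-107 + (1 + (8 - (-5 - 2 - 4*6)²))²)² = (-107 + (1 + (8 - (-5 - 2 - 24)²))²)² = (-107 + (1 + (8 - 1*(-31)²))²)² = (-107 + (1 + (8 - 1*961))²)² = (-107 + (1 + (8 - 961))²)² = (-107 + (1 - 953)²)² = (-107 + (-952)²)² = (-107 + 906304)² = 906197² = 821193002809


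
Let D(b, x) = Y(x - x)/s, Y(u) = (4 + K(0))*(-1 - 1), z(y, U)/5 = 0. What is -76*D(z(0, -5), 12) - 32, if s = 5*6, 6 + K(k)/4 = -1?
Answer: -768/5 ≈ -153.60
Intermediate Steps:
z(y, U) = 0 (z(y, U) = 5*0 = 0)
K(k) = -28 (K(k) = -24 + 4*(-1) = -24 - 4 = -28)
Y(u) = 48 (Y(u) = (4 - 28)*(-1 - 1) = -24*(-2) = 48)
s = 30
D(b, x) = 8/5 (D(b, x) = 48/30 = 48*(1/30) = 8/5)
-76*D(z(0, -5), 12) - 32 = -76*8/5 - 32 = -608/5 - 32 = -768/5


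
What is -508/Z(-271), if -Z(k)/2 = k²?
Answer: 254/73441 ≈ 0.0034586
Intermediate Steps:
Z(k) = -2*k²
-508/Z(-271) = -508/((-2*(-271)²)) = -508/((-2*73441)) = -508/(-146882) = -508*(-1/146882) = 254/73441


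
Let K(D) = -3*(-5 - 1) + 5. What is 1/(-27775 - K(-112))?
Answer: -1/27798 ≈ -3.5974e-5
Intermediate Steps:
K(D) = 23 (K(D) = -3*(-6) + 5 = 18 + 5 = 23)
1/(-27775 - K(-112)) = 1/(-27775 - 1*23) = 1/(-27775 - 23) = 1/(-27798) = -1/27798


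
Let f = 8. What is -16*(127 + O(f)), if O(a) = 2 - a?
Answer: -1936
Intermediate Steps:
-16*(127 + O(f)) = -16*(127 + (2 - 1*8)) = -16*(127 + (2 - 8)) = -16*(127 - 6) = -16*121 = -1936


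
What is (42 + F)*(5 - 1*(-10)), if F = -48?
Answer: -90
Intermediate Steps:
(42 + F)*(5 - 1*(-10)) = (42 - 48)*(5 - 1*(-10)) = -6*(5 + 10) = -6*15 = -90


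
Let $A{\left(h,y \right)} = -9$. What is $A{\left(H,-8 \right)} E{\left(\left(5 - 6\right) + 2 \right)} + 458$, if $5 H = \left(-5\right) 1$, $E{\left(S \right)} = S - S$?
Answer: $458$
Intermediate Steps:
$E{\left(S \right)} = 0$
$H = -1$ ($H = \frac{\left(-5\right) 1}{5} = \frac{1}{5} \left(-5\right) = -1$)
$A{\left(H,-8 \right)} E{\left(\left(5 - 6\right) + 2 \right)} + 458 = \left(-9\right) 0 + 458 = 0 + 458 = 458$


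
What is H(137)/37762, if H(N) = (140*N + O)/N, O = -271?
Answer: 18909/5173394 ≈ 0.0036550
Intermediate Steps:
H(N) = (-271 + 140*N)/N (H(N) = (140*N - 271)/N = (-271 + 140*N)/N)
H(137)/37762 = (140 - 271/137)/37762 = (140 - 271*1/137)*(1/37762) = (140 - 271/137)*(1/37762) = (18909/137)*(1/37762) = 18909/5173394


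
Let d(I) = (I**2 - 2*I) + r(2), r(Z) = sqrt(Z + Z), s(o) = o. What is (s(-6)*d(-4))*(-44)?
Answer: 6864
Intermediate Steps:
r(Z) = sqrt(2)*sqrt(Z) (r(Z) = sqrt(2*Z) = sqrt(2)*sqrt(Z))
d(I) = 2 + I**2 - 2*I (d(I) = (I**2 - 2*I) + sqrt(2)*sqrt(2) = (I**2 - 2*I) + 2 = 2 + I**2 - 2*I)
(s(-6)*d(-4))*(-44) = -6*(2 + (-4)**2 - 2*(-4))*(-44) = -6*(2 + 16 + 8)*(-44) = -6*26*(-44) = -156*(-44) = 6864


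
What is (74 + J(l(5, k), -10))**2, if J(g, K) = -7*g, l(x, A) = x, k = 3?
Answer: 1521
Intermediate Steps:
(74 + J(l(5, k), -10))**2 = (74 - 7*5)**2 = (74 - 35)**2 = 39**2 = 1521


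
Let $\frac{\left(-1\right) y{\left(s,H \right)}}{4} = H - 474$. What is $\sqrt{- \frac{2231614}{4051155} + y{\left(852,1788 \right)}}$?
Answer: $\frac{i \sqrt{86269760133849570}}{4051155} \approx 72.502 i$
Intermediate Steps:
$y{\left(s,H \right)} = 1896 - 4 H$ ($y{\left(s,H \right)} = - 4 \left(H - 474\right) = - 4 \left(-474 + H\right) = 1896 - 4 H$)
$\sqrt{- \frac{2231614}{4051155} + y{\left(852,1788 \right)}} = \sqrt{- \frac{2231614}{4051155} + \left(1896 - 7152\right)} = \sqrt{\left(-2231614\right) \frac{1}{4051155} + \left(1896 - 7152\right)} = \sqrt{- \frac{2231614}{4051155} - 5256} = \sqrt{- \frac{21295102294}{4051155}} = \frac{i \sqrt{86269760133849570}}{4051155}$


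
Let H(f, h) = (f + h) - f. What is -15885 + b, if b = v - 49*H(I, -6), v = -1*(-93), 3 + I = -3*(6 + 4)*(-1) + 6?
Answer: -15498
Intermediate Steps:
I = 33 (I = -3 + (-3*(6 + 4)*(-1) + 6) = -3 + (-30*(-1) + 6) = -3 + (-3*(-10) + 6) = -3 + (30 + 6) = -3 + 36 = 33)
v = 93
H(f, h) = h
b = 387 (b = 93 - 49*(-6) = 93 + 294 = 387)
-15885 + b = -15885 + 387 = -15498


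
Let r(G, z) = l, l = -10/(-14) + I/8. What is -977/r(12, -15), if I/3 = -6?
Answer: 27356/43 ≈ 636.19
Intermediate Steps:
I = -18 (I = 3*(-6) = -18)
l = -43/28 (l = -10/(-14) - 18/8 = -10*(-1/14) - 18*⅛ = 5/7 - 9/4 = -43/28 ≈ -1.5357)
r(G, z) = -43/28
-977/r(12, -15) = -977/(-43/28) = -977*(-28/43) = 27356/43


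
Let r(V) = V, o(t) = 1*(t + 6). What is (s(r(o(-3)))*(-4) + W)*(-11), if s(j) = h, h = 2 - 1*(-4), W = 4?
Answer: 220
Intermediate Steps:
o(t) = 6 + t (o(t) = 1*(6 + t) = 6 + t)
h = 6 (h = 2 + 4 = 6)
s(j) = 6
(s(r(o(-3)))*(-4) + W)*(-11) = (6*(-4) + 4)*(-11) = (-24 + 4)*(-11) = -20*(-11) = 220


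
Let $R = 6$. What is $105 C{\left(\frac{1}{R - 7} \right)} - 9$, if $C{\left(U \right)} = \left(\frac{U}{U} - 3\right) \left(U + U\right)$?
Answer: $411$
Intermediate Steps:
$C{\left(U \right)} = - 4 U$ ($C{\left(U \right)} = \left(1 - 3\right) 2 U = - 2 \cdot 2 U = - 4 U$)
$105 C{\left(\frac{1}{R - 7} \right)} - 9 = 105 \left(- \frac{4}{6 - 7}\right) - 9 = 105 \left(- \frac{4}{-1}\right) - 9 = 105 \left(\left(-4\right) \left(-1\right)\right) - 9 = 105 \cdot 4 - 9 = 420 - 9 = 411$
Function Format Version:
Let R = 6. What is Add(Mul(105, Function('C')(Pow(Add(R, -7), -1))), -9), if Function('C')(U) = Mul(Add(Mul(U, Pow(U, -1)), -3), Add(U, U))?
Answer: 411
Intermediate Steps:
Function('C')(U) = Mul(-4, U) (Function('C')(U) = Mul(Add(1, -3), Mul(2, U)) = Mul(-2, Mul(2, U)) = Mul(-4, U))
Add(Mul(105, Function('C')(Pow(Add(R, -7), -1))), -9) = Add(Mul(105, Mul(-4, Pow(Add(6, -7), -1))), -9) = Add(Mul(105, Mul(-4, Pow(-1, -1))), -9) = Add(Mul(105, Mul(-4, -1)), -9) = Add(Mul(105, 4), -9) = Add(420, -9) = 411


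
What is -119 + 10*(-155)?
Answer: -1669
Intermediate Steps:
-119 + 10*(-155) = -119 - 1550 = -1669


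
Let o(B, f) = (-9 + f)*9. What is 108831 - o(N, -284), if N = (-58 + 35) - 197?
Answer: 111468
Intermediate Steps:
N = -220 (N = -23 - 197 = -220)
o(B, f) = -81 + 9*f
108831 - o(N, -284) = 108831 - (-81 + 9*(-284)) = 108831 - (-81 - 2556) = 108831 - 1*(-2637) = 108831 + 2637 = 111468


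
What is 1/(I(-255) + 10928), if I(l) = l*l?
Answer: 1/75953 ≈ 1.3166e-5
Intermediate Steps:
I(l) = l**2
1/(I(-255) + 10928) = 1/((-255)**2 + 10928) = 1/(65025 + 10928) = 1/75953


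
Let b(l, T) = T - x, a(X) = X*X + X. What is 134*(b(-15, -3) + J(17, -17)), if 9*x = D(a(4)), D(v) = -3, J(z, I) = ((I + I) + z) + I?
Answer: -14740/3 ≈ -4913.3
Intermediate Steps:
a(X) = X + X² (a(X) = X² + X = X + X²)
J(z, I) = z + 3*I (J(z, I) = (2*I + z) + I = (z + 2*I) + I = z + 3*I)
x = -⅓ (x = (⅑)*(-3) = -⅓ ≈ -0.33333)
b(l, T) = ⅓ + T (b(l, T) = T - 1*(-⅓) = T + ⅓ = ⅓ + T)
134*(b(-15, -3) + J(17, -17)) = 134*((⅓ - 3) + (17 + 3*(-17))) = 134*(-8/3 + (17 - 51)) = 134*(-8/3 - 34) = 134*(-110/3) = -14740/3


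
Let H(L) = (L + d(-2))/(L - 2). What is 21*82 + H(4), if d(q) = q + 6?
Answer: 1726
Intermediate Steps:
d(q) = 6 + q
H(L) = (4 + L)/(-2 + L) (H(L) = (L + (6 - 2))/(L - 2) = (L + 4)/(-2 + L) = (4 + L)/(-2 + L))
21*82 + H(4) = 21*82 + (4 + 4)/(-2 + 4) = 1722 + 8/2 = 1722 + (½)*8 = 1722 + 4 = 1726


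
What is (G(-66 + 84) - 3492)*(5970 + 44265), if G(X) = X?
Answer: -174516390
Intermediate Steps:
(G(-66 + 84) - 3492)*(5970 + 44265) = ((-66 + 84) - 3492)*(5970 + 44265) = (18 - 3492)*50235 = -3474*50235 = -174516390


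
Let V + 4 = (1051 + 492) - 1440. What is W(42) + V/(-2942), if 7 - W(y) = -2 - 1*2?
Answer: 32263/2942 ≈ 10.966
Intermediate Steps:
V = 99 (V = -4 + ((1051 + 492) - 1440) = -4 + (1543 - 1440) = -4 + 103 = 99)
W(y) = 11 (W(y) = 7 - (-2 - 1*2) = 7 - (-2 - 2) = 7 - 1*(-4) = 7 + 4 = 11)
W(42) + V/(-2942) = 11 + 99/(-2942) = 11 + 99*(-1/2942) = 11 - 99/2942 = 32263/2942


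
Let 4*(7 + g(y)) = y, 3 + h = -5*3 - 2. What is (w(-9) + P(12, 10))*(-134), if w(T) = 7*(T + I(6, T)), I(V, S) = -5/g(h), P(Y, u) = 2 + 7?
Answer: 41071/6 ≈ 6845.2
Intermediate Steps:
P(Y, u) = 9
h = -20 (h = -3 + (-5*3 - 2) = -3 + (-15 - 2) = -3 - 17 = -20)
g(y) = -7 + y/4
I(V, S) = 5/12 (I(V, S) = -5/(-7 + (¼)*(-20)) = -5/(-7 - 5) = -5/(-12) = -5*(-1/12) = 5/12)
w(T) = 35/12 + 7*T (w(T) = 7*(T + 5/12) = 7*(5/12 + T) = 35/12 + 7*T)
(w(-9) + P(12, 10))*(-134) = ((35/12 + 7*(-9)) + 9)*(-134) = ((35/12 - 63) + 9)*(-134) = (-721/12 + 9)*(-134) = -613/12*(-134) = 41071/6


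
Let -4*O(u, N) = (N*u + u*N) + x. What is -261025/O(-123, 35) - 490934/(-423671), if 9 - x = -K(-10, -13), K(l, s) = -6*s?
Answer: -438170660618/3610947933 ≈ -121.35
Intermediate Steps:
x = 87 (x = 9 - (-1)*(-6*(-13)) = 9 - (-1)*78 = 9 - 1*(-78) = 9 + 78 = 87)
O(u, N) = -87/4 - N*u/2 (O(u, N) = -((N*u + u*N) + 87)/4 = -((N*u + N*u) + 87)/4 = -(2*N*u + 87)/4 = -(87 + 2*N*u)/4 = -87/4 - N*u/2)
-261025/O(-123, 35) - 490934/(-423671) = -261025/(-87/4 - ½*35*(-123)) - 490934/(-423671) = -261025/(-87/4 + 4305/2) - 490934*(-1/423671) = -261025/8523/4 + 490934/423671 = -261025*4/8523 + 490934/423671 = -1044100/8523 + 490934/423671 = -438170660618/3610947933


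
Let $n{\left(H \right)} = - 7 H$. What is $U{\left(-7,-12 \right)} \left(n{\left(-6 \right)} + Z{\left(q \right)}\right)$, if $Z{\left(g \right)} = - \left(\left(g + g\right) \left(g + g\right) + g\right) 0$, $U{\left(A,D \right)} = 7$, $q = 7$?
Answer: $294$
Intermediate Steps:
$Z{\left(g \right)} = 0$ ($Z{\left(g \right)} = - \left(2 g 2 g + g\right) 0 = - \left(4 g^{2} + g\right) 0 = - \left(g + 4 g^{2}\right) 0 = \left(-1\right) 0 = 0$)
$U{\left(-7,-12 \right)} \left(n{\left(-6 \right)} + Z{\left(q \right)}\right) = 7 \left(\left(-7\right) \left(-6\right) + 0\right) = 7 \left(42 + 0\right) = 7 \cdot 42 = 294$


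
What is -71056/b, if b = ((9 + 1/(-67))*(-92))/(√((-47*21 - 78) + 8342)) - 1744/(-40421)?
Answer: 2556679542188660788/78305841402271517 + 6731223491474452642*√7277/78305841402271517 ≈ 7365.6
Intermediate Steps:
b = 1744/40421 - 55384*√7277/487559 (b = ((9 - 1/67)*(-92))/(√((-987 - 78) + 8342)) - 1744*(-1/40421) = ((602/67)*(-92))/(√(-1065 + 8342)) + 1744/40421 = -55384*√7277/7277/67 + 1744/40421 = -55384*√7277/487559 + 1744/40421 = 1744/40421 - 55384*√7277/487559 ≈ -9.6471)
-71056/b = -71056/(1744/40421 - 55384*√7277/487559)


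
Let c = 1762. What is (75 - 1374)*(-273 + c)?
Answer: -1934211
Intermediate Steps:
(75 - 1374)*(-273 + c) = (75 - 1374)*(-273 + 1762) = -1299*1489 = -1934211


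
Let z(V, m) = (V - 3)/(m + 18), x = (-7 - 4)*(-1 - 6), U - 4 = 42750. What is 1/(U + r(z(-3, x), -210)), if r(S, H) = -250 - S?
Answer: 95/4037886 ≈ 2.3527e-5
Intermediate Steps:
U = 42754 (U = 4 + 42750 = 42754)
x = 77 (x = -11*(-7) = 77)
z(V, m) = (-3 + V)/(18 + m)
1/(U + r(z(-3, x), -210)) = 1/(42754 + (-250 - (-3 - 3)/(18 + 77))) = 1/(42754 + (-250 - (-6)/95)) = 1/(42754 + (-250 - 1*(-6/95))) = 1/(42754 + (-250 + 6/95)) = 1/(42754 - 23744/95) = 1/(4037886/95) = 95/4037886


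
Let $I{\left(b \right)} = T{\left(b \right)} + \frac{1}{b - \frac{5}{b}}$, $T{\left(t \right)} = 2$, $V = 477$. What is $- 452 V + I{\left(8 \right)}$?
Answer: $- \frac{12720510}{59} \approx -2.156 \cdot 10^{5}$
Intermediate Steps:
$I{\left(b \right)} = 2 + \frac{1}{b - \frac{5}{b}}$
$- 452 V + I{\left(8 \right)} = \left(-452\right) 477 + \frac{-10 + 8 + 2 \cdot 8^{2}}{-5 + 8^{2}} = -215604 + \frac{-10 + 8 + 2 \cdot 64}{-5 + 64} = -215604 + \frac{-10 + 8 + 128}{59} = -215604 + \frac{1}{59} \cdot 126 = -215604 + \frac{126}{59} = - \frac{12720510}{59}$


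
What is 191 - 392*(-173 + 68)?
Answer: 41351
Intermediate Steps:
191 - 392*(-173 + 68) = 191 - 392*(-105) = 191 + 41160 = 41351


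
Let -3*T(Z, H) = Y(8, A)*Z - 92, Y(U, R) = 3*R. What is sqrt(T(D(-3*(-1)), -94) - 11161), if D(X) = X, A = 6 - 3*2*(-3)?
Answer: I*sqrt(100821)/3 ≈ 105.84*I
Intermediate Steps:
A = 24 (A = 6 - 6*(-3) = 6 - 1*(-18) = 6 + 18 = 24)
T(Z, H) = 92/3 - 24*Z (T(Z, H) = -((3*24)*Z - 92)/3 = -(72*Z - 92)/3 = -(-92 + 72*Z)/3 = 92/3 - 24*Z)
sqrt(T(D(-3*(-1)), -94) - 11161) = sqrt((92/3 - (-72)*(-1)) - 11161) = sqrt((92/3 - 24*3) - 11161) = sqrt((92/3 - 72) - 11161) = sqrt(-124/3 - 11161) = sqrt(-33607/3) = I*sqrt(100821)/3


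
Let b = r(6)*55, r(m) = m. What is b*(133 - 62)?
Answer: 23430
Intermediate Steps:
b = 330 (b = 6*55 = 330)
b*(133 - 62) = 330*(133 - 62) = 330*71 = 23430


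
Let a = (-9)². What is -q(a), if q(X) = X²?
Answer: -6561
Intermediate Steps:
a = 81
-q(a) = -1*81² = -1*6561 = -6561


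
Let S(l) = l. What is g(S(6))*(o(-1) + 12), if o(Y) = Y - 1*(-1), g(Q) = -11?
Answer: -132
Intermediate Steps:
o(Y) = 1 + Y (o(Y) = Y + 1 = 1 + Y)
g(S(6))*(o(-1) + 12) = -11*((1 - 1) + 12) = -11*(0 + 12) = -11*12 = -132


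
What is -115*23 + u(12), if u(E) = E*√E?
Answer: -2645 + 24*√3 ≈ -2603.4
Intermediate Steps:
u(E) = E^(3/2)
-115*23 + u(12) = -115*23 + 12^(3/2) = -2645 + 24*√3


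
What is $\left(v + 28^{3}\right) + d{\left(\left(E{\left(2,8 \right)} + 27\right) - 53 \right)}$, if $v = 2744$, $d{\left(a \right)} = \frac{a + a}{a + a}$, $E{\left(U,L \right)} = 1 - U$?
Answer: $24697$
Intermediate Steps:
$d{\left(a \right)} = 1$ ($d{\left(a \right)} = \frac{2 a}{2 a} = 2 a \frac{1}{2 a} = 1$)
$\left(v + 28^{3}\right) + d{\left(\left(E{\left(2,8 \right)} + 27\right) - 53 \right)} = \left(2744 + 28^{3}\right) + 1 = \left(2744 + 21952\right) + 1 = 24696 + 1 = 24697$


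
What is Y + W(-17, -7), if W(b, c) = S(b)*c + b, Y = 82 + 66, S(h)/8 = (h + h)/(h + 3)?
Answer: -5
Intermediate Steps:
S(h) = 16*h/(3 + h) (S(h) = 8*((h + h)/(h + 3)) = 8*((2*h)/(3 + h)) = 8*(2*h/(3 + h)) = 16*h/(3 + h))
Y = 148
W(b, c) = b + 16*b*c/(3 + b) (W(b, c) = (16*b/(3 + b))*c + b = 16*b*c/(3 + b) + b = b + 16*b*c/(3 + b))
Y + W(-17, -7) = 148 - 17*(3 - 17 + 16*(-7))/(3 - 17) = 148 - 17*(3 - 17 - 112)/(-14) = 148 - 17*(-1/14)*(-126) = 148 - 153 = -5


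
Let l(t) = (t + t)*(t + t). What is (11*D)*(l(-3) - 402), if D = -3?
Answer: 12078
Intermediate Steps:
l(t) = 4*t**2 (l(t) = (2*t)*(2*t) = 4*t**2)
(11*D)*(l(-3) - 402) = (11*(-3))*(4*(-3)**2 - 402) = -33*(4*9 - 402) = -33*(36 - 402) = -33*(-366) = 12078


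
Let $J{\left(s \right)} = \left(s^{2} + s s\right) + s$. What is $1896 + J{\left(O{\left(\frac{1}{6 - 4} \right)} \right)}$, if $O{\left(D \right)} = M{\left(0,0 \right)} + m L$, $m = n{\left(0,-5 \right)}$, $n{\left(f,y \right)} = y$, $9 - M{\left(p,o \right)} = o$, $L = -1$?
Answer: $2302$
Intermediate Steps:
$M{\left(p,o \right)} = 9 - o$
$m = -5$
$O{\left(D \right)} = 14$ ($O{\left(D \right)} = \left(9 - 0\right) - -5 = \left(9 + 0\right) + 5 = 9 + 5 = 14$)
$J{\left(s \right)} = s + 2 s^{2}$ ($J{\left(s \right)} = \left(s^{2} + s^{2}\right) + s = 2 s^{2} + s = s + 2 s^{2}$)
$1896 + J{\left(O{\left(\frac{1}{6 - 4} \right)} \right)} = 1896 + 14 \left(1 + 2 \cdot 14\right) = 1896 + 14 \left(1 + 28\right) = 1896 + 14 \cdot 29 = 1896 + 406 = 2302$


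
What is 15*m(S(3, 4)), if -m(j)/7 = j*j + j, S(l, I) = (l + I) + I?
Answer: -13860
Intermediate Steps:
S(l, I) = l + 2*I (S(l, I) = (I + l) + I = l + 2*I)
m(j) = -7*j - 7*j² (m(j) = -7*(j*j + j) = -7*(j² + j) = -7*(j + j²) = -7*j - 7*j²)
15*m(S(3, 4)) = 15*(-7*(3 + 2*4)*(1 + (3 + 2*4))) = 15*(-7*(3 + 8)*(1 + (3 + 8))) = 15*(-7*11*(1 + 11)) = 15*(-7*11*12) = 15*(-924) = -13860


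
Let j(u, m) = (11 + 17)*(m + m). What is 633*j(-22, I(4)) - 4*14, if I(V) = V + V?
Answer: 283528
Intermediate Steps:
I(V) = 2*V
j(u, m) = 56*m (j(u, m) = 28*(2*m) = 56*m)
633*j(-22, I(4)) - 4*14 = 633*(56*(2*4)) - 4*14 = 633*(56*8) - 56 = 633*448 - 56 = 283584 - 56 = 283528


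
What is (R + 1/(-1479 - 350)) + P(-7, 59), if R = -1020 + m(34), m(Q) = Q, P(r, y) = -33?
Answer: -1863752/1829 ≈ -1019.0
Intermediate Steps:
R = -986 (R = -1020 + 34 = -986)
(R + 1/(-1479 - 350)) + P(-7, 59) = (-986 + 1/(-1479 - 350)) - 33 = (-986 + 1/(-1829)) - 33 = (-986 - 1/1829) - 33 = -1803395/1829 - 33 = -1863752/1829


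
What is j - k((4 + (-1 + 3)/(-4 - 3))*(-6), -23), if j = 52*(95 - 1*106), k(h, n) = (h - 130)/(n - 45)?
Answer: -136669/238 ≈ -574.24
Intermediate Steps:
k(h, n) = (-130 + h)/(-45 + n)
j = -572 (j = 52*(95 - 106) = 52*(-11) = -572)
j - k((4 + (-1 + 3)/(-4 - 3))*(-6), -23) = -572 - (-130 + (4 + (-1 + 3)/(-4 - 3))*(-6))/(-45 - 23) = -572 - (-130 + (4 + 2/(-7))*(-6))/(-68) = -572 - (-1)*(-130 + (4 + 2*(-⅐))*(-6))/68 = -572 - (-1)*(-130 + (4 - 2/7)*(-6))/68 = -572 - (-1)*(-130 + (26/7)*(-6))/68 = -572 - (-1)*(-130 - 156/7)/68 = -572 - (-1)*(-1066)/(68*7) = -572 - 1*533/238 = -572 - 533/238 = -136669/238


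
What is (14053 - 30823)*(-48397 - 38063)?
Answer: 1449934200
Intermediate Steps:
(14053 - 30823)*(-48397 - 38063) = -16770*(-86460) = 1449934200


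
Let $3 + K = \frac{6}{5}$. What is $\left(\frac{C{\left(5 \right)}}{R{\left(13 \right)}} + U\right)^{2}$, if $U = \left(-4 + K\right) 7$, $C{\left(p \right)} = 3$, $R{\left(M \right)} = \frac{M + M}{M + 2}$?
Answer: $\frac{25532809}{16900} \approx 1510.8$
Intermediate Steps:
$K = - \frac{9}{5}$ ($K = -3 + \frac{6}{5} = - \frac{9}{5} \approx -1.8$)
$R{\left(M \right)} = \frac{2 M}{2 + M}$
$U = - \frac{203}{5}$ ($U = \left(-4 - \frac{9}{5}\right) 7 = \left(- \frac{29}{5}\right) 7 = - \frac{203}{5} \approx -40.6$)
$\left(\frac{C{\left(5 \right)}}{R{\left(13 \right)}} + U\right)^{2} = \left(\frac{3}{2 \cdot 13 \frac{1}{2 + 13}} - \frac{203}{5}\right)^{2} = \left(\frac{3}{2 \cdot 13 \cdot \frac{1}{15}} - \frac{203}{5}\right)^{2} = \left(\frac{3}{\frac{26}{15}} - \frac{203}{5}\right)^{2} = \left(3 \cdot \frac{15}{26} - \frac{203}{5}\right)^{2} = \left(\frac{45}{26} - \frac{203}{5}\right)^{2} = \left(- \frac{5053}{130}\right)^{2} = \frac{25532809}{16900}$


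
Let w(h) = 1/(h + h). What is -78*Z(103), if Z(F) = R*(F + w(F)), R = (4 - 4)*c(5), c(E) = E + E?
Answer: 0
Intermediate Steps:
c(E) = 2*E
R = 0 (R = (4 - 4)*(2*5) = 0*10 = 0)
w(h) = 1/(2*h)
Z(F) = 0 (Z(F) = 0*(F + 1/(2*F)) = 0)
-78*Z(103) = -78*0 = 0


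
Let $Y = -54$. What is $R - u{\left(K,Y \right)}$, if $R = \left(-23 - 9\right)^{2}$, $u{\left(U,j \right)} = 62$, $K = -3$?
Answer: $962$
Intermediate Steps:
$R = 1024$ ($R = \left(-32\right)^{2} = 1024$)
$R - u{\left(K,Y \right)} = 1024 - 62 = 962$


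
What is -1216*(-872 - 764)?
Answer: 1989376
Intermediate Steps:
-1216*(-872 - 764) = -1216*(-1636) = 1989376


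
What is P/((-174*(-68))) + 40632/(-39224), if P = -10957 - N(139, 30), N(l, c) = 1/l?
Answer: -1977569233/1007963643 ≈ -1.9619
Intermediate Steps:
P = -1523024/139 (P = -10957 - 1/139 = -1523024/139 ≈ -10957.)
P/((-174*(-68))) + 40632/(-39224) = -1523024/(139*((-174*(-68)))) + 40632/(-39224) = -1523024/139/11832 + 40632*(-1/39224) = -1523024/139*1/11832 - 5079/4903 = -190378/205581 - 5079/4903 = -1977569233/1007963643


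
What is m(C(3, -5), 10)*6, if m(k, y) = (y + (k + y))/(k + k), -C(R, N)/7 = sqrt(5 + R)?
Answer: 3 - 15*sqrt(2)/7 ≈ -0.030458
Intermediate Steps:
C(R, N) = -7*sqrt(5 + R)
m(k, y) = (k + 2*y)/(2*k) (m(k, y) = (k + 2*y)/((2*k)) = (k + 2*y)*(1/(2*k)) = (k + 2*y)/(2*k))
m(C(3, -5), 10)*6 = ((10 + (-7*sqrt(5 + 3))/2)/((-7*sqrt(5 + 3))))*6 = ((10 + (-14*sqrt(2))/2)/((-14*sqrt(2))))*6 = ((-sqrt(2)/28)*(10 - 7*sqrt(2)))*6 = -sqrt(2)*(10 - 7*sqrt(2))/28*6 = -3*sqrt(2)*(10 - 7*sqrt(2))/14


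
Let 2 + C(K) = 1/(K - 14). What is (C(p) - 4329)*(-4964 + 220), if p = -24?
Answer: 390381388/19 ≈ 2.0546e+7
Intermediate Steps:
C(K) = -2 + 1/(-14 + K) (C(K) = -2 + 1/(K - 14) = -2 + 1/(-14 + K))
(C(p) - 4329)*(-4964 + 220) = ((29 - 2*(-24))/(-14 - 24) - 4329)*(-4964 + 220) = ((29 + 48)/(-38) - 4329)*(-4744) = (-1/38*77 - 4329)*(-4744) = (-77/38 - 4329)*(-4744) = -164579/38*(-4744) = 390381388/19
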